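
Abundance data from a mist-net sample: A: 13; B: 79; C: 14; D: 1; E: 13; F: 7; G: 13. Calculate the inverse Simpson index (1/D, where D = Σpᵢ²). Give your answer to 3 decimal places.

2.802

Total N = 13+79+14+1+13+7+13 = 140, so the proportions are 0.092857, 0.564286, 0.1, 0.007143, 0.092857, 0.05, 0.092857 (working shown to 6 dp, full precision carried).
D = 0.092857² + 0.564286² + 0.1² + 0.007143² + 0.092857² + 0.05² + 0.092857² = 0.008622 + 0.318418 + 0.010000 + 0.000051 + 0.008622 + 0.002500 + 0.008622 = 0.356837.
So 1/D = 2.80240, i.e. 2.802 to 3 decimal places.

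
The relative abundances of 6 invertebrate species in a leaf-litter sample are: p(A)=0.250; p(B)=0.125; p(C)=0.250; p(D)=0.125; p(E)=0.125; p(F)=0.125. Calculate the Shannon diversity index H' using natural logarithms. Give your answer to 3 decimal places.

1.733

Each pᵢ ln pᵢ term (working shown to 5 dp, full precision carried): 0.25×(-1.38629)=-0.34657, 0.125×(-2.07944)=-0.25993, 0.25×(-1.38629)=-0.34657, 0.125×(-2.07944)=-0.25993, 0.125×(-2.07944)=-0.25993, 0.125×(-2.07944)=-0.25993.
Sum = -1.73287, so H' = 1.733.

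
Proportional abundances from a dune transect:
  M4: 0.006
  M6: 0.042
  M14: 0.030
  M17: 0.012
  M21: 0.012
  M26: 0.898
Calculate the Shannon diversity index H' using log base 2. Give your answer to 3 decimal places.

0.681

Each pᵢ log₂ pᵢ term (working shown to 5 dp, full precision carried): 0.006×(-7.38082)=-0.04428, 0.042×(-4.57347)=-0.19209, 0.03×(-5.05889)=-0.15177, 0.012×(-6.38082)=-0.07657, 0.012×(-6.38082)=-0.07657, 0.898×(-0.15521)=-0.13938.
Sum = -0.68066, so H' = 0.681.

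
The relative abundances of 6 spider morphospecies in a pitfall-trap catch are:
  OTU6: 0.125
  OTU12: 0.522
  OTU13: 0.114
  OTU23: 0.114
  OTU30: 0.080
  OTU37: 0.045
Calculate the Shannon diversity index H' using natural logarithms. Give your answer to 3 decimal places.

Each pᵢ ln pᵢ term (working shown to 5 dp, full precision carried): 0.125×(-2.07944)=-0.25993, 0.522×(-0.65009)=-0.33935, 0.114×(-2.17156)=-0.24756, 0.114×(-2.17156)=-0.24756, 0.08×(-2.52573)=-0.20206, 0.045×(-3.10109)=-0.13955.
Sum = -1.43600, so H' = 1.436.

1.436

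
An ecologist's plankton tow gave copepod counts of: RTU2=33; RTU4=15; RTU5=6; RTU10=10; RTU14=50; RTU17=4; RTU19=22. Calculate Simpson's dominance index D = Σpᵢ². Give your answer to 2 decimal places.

Total N = 33+15+6+10+50+4+22 = 140, so the proportions are 0.2357, 0.1071, 0.0429, 0.0714, 0.3571, 0.0286, 0.1571 (working shown to 4 dp, full precision carried).
D = 0.2357² + 0.1071² + 0.0429² + 0.0714² + 0.3571² + 0.0286² + 0.1571² = 0.0556 + 0.0115 + 0.0018 + 0.0051 + 0.1276 + 0.0008 + 0.0247 = 0.2270.
To 2 decimal places, D = 0.23.

0.23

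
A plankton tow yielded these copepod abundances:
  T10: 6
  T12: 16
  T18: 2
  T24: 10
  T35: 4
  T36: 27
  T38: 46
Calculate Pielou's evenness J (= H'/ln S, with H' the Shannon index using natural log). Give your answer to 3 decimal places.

0.799

Total N = 6+16+2+10+4+27+46 = 111, so the proportions are 0.05405, 0.14414, 0.01802, 0.09009, 0.03604, 0.24324, 0.41441 (working shown to 5 dp, full precision carried).
H' = −Σ pᵢ ln pᵢ = −((-0.15772) + (-0.27920) + (-0.07237) + (-0.21684) + (-0.11976) + (-0.34387) + (-0.36505)) = 1.55481.
With S = 7 species, ln S = 1.94591, so J = 1.55481/1.94591 = 0.79901, i.e. 0.799 to 3 decimal places.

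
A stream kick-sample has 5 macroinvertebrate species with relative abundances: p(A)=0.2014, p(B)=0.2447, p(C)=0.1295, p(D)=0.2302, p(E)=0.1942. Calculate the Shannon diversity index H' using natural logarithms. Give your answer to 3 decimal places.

Each pᵢ ln pᵢ term (working shown to 5 dp, full precision carried): 0.2014×(-1.60246)=-0.32274, 0.2447×(-1.40772)=-0.34447, 0.1295×(-2.04407)=-0.26471, 0.2302×(-1.46881)=-0.33812, 0.1942×(-1.63887)=-0.31827.
Sum = -1.58830, so H' = 1.588.

1.588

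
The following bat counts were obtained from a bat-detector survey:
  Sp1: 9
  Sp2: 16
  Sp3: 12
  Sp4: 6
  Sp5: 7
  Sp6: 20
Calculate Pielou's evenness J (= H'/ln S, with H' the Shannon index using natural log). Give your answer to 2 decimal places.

Total N = 9+16+12+6+7+20 = 70, so the proportions are 0.1286, 0.2286, 0.1714, 0.0857, 0.1, 0.2857 (working shown to 4 dp, full precision carried).
H' = −Σ pᵢ ln pᵢ = −((-0.2637) + (-0.3374) + (-0.3023) + (-0.2106) + (-0.2303) + (-0.3579)) = 1.7022.
With S = 6 species, ln S = 1.7918, so J = 1.7022/1.7918 = 0.9500, i.e. 0.95 to 2 decimal places.

0.95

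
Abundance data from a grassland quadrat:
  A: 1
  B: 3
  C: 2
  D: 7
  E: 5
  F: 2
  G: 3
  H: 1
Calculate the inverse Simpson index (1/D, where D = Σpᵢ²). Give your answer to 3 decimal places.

Total N = 1+3+2+7+5+2+3+1 = 24, so the proportions are 0.0416667, 0.125, 0.0833333, 0.2916667, 0.2083333, 0.0833333, 0.125, 0.0416667 (working shown to 7 dp, full precision carried).
D = 0.0416667² + 0.125² + 0.0833333² + 0.2916667² + 0.2083333² + 0.0833333² + 0.125² + 0.0416667² = 0.0017361 + 0.0156250 + 0.0069444 + 0.0850694 + 0.0434028 + 0.0069444 + 0.0156250 + 0.0017361 = 0.1770833.
So 1/D = 5.64706, i.e. 5.647 to 3 decimal places.

5.647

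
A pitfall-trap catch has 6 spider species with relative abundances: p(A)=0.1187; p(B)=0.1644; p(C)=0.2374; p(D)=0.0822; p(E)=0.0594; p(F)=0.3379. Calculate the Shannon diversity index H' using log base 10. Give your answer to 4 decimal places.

0.7083

Each pᵢ log₁₀ pᵢ term (working shown to 6 dp, full precision carried): 0.1187×(-0.925549)=-0.109863, 0.1644×(-0.784098)=-0.128906, 0.2374×(-0.624519)=-0.148261, 0.0822×(-1.085128)=-0.089198, 0.0594×(-1.226214)=-0.072837, 0.3379×(-0.471212)=-0.159222.
Sum = -0.708286, so H' = 0.7083.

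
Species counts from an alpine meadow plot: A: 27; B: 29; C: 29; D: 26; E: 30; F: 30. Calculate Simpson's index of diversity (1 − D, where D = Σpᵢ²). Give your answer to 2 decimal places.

0.83

Total N = 27+29+29+26+30+30 = 171, so the proportions are 0.1579, 0.1696, 0.1696, 0.152, 0.1754, 0.1754 (working shown to 4 dp, full precision carried).
D = 0.1579² + 0.1696² + 0.1696² + 0.152² + 0.1754² + 0.1754² = 0.0249 + 0.0288 + 0.0288 + 0.0231 + 0.0308 + 0.0308 = 0.1671.
So 1 − D = 0.8329, i.e. 0.83 to 2 decimal places.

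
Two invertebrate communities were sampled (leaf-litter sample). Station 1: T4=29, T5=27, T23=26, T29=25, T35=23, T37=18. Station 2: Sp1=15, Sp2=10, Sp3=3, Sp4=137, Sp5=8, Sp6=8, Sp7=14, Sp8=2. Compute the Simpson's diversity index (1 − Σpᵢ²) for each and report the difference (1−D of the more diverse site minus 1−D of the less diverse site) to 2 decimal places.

Station 1: N=148, proportions 0.1959, 0.1824, 0.1757, 0.1689, 0.1554, 0.1216, giving 1−D = 0.8300 (working shown to 4 dp, full precision carried).
Station 2: N=197, proportions 0.0761, 0.0508, 0.0152, 0.6954, 0.0406, 0.0406, 0.0711, 0.0102, giving 1−D = 0.4993.
Difference = |0.8300 − 0.4993| = 0.3307, i.e. 0.33 to 2 decimal places.

0.33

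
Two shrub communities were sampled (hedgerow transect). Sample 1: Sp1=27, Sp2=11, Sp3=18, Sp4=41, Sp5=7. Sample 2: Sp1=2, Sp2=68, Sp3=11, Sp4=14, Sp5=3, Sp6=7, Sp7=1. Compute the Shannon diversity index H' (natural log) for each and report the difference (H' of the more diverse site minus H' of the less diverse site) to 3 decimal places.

Sample 1: N=104, proportions 0.25962, 0.10577, 0.17308, 0.39423, 0.06731, giving H' = 1.43988 (working shown to 5 dp, full precision carried).
Sample 2: N=106, proportions 0.01887, 0.64151, 0.10377, 0.13208, 0.0283, 0.06604, 0.00943, giving H' = 1.18652.
Difference = |1.43988 − 1.18652| = 0.25336, i.e. 0.253 to 3 decimal places.

0.253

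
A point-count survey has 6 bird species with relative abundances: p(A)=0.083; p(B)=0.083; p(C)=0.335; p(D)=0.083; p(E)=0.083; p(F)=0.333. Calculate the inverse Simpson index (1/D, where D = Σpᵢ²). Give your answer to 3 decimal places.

3.989

D = 0.083² + 0.083² + 0.335² + 0.083² + 0.083² + 0.333² = 0.0068890 + 0.0068890 + 0.1122250 + 0.0068890 + 0.0068890 + 0.1108890 = 0.2506700 (working shown to 7 dp, full precision carried).
So 1/D = 3.98931, i.e. 3.989 to 3 decimal places.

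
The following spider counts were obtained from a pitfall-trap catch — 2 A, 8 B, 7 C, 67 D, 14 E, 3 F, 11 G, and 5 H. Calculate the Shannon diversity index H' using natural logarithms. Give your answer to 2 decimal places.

Total N = 2+8+7+67+14+3+11+5 = 117, so the proportions are 0.0171, 0.0684, 0.0598, 0.5726, 0.1197, 0.0256, 0.094, 0.0427 (working shown to 4 dp, full precision carried).
Each pᵢ ln pᵢ term: 0.0171×(-4.0690)=-0.0696, 0.0684×(-2.6827)=-0.1834, 0.0598×(-2.8163)=-0.1685, 0.5726×(-0.5575)=-0.3192, 0.1197×(-2.1231)=-0.2540, 0.0256×(-3.6636)=-0.0939, 0.094×(-2.3643)=-0.2223, 0.0427×(-3.1527)=-0.1347.
Sum = -1.4457, so H' = 1.45.

1.45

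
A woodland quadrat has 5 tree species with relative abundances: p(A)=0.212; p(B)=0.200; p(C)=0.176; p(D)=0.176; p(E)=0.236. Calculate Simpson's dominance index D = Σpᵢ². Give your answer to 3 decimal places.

0.203

D = 0.212² + 0.2² + 0.176² + 0.176² + 0.236² = 0.04494 + 0.04000 + 0.03098 + 0.03098 + 0.05570 = 0.20259 (working shown to 5 dp, full precision carried).
To 3 decimal places, D = 0.203.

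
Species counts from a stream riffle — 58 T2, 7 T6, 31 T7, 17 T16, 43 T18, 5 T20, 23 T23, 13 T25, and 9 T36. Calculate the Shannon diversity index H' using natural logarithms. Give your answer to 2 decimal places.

1.94

Total N = 58+7+31+17+43+5+23+13+9 = 206, so the proportions are 0.2816, 0.034, 0.1505, 0.0825, 0.2087, 0.0243, 0.1117, 0.0631, 0.0437 (working shown to 4 dp, full precision carried).
Each pᵢ ln pᵢ term: 0.2816×(-1.2674)=-0.3569, 0.034×(-3.3820)=-0.1149, 0.1505×(-1.8939)=-0.2850, 0.0825×(-2.4947)=-0.2059, 0.2087×(-1.5667)=-0.3270, 0.0243×(-3.7184)=-0.0903, 0.1117×(-2.1924)=-0.2448, 0.0631×(-2.7629)=-0.1744, 0.0437×(-3.1307)=-0.1368.
Sum = -1.9358, so H' = 1.94.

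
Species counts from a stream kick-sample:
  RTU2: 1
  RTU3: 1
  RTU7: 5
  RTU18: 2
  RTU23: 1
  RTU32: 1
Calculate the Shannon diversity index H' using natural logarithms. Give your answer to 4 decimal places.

Total N = 1+1+5+2+1+1 = 11, so the proportions are 0.090909, 0.090909, 0.454545, 0.181818, 0.090909, 0.090909 (working shown to 6 dp, full precision carried).
Each pᵢ ln pᵢ term: 0.090909×(-2.397895)=-0.217990, 0.090909×(-2.397895)=-0.217990, 0.454545×(-0.788457)=-0.358390, 0.181818×(-1.704748)=-0.309954, 0.090909×(-2.397895)=-0.217990, 0.090909×(-2.397895)=-0.217990.
Sum = -1.540306, so H' = 1.5403.

1.5403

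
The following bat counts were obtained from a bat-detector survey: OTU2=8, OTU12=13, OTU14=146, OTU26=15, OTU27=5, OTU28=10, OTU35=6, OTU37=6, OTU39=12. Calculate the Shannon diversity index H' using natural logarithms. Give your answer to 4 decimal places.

1.3230

Total N = 8+13+146+15+5+10+6+6+12 = 221, so the proportions are 0.036199, 0.058824, 0.660633, 0.067873, 0.022624, 0.045249, 0.027149, 0.027149, 0.054299 (working shown to 6 dp, full precision carried).
Each pᵢ ln pᵢ term: 0.036199×(-3.318721)=-0.120135, 0.058824×(-2.833213)=-0.166660, 0.660633×(-0.414556)=-0.273870, 0.067873×(-2.690113)=-0.182587, 0.022624×(-3.788725)=-0.085718, 0.045249×(-3.095578)=-0.140071, 0.027149×(-3.606403)=-0.097911, 0.027149×(-3.606403)=-0.097911, 0.054299×(-2.913256)=-0.158186.
Sum = -1.323049, so H' = 1.3230.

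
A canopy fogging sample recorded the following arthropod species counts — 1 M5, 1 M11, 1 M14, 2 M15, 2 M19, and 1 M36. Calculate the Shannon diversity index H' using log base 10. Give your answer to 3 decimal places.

Total N = 1+1+1+2+2+1 = 8, so the proportions are 0.125, 0.125, 0.125, 0.25, 0.25, 0.125 (working shown to 5 dp, full precision carried).
Each pᵢ log₁₀ pᵢ term: 0.125×(-0.90309)=-0.11289, 0.125×(-0.90309)=-0.11289, 0.125×(-0.90309)=-0.11289, 0.25×(-0.60206)=-0.15051, 0.25×(-0.60206)=-0.15051, 0.125×(-0.90309)=-0.11289.
Sum = -0.75257, so H' = 0.753.

0.753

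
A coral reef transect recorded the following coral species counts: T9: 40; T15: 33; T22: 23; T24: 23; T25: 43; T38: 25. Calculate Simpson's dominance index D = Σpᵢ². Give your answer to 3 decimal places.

0.178

Total N = 40+33+23+23+43+25 = 187, so the proportions are 0.2139, 0.17647, 0.12299, 0.12299, 0.22995, 0.13369 (working shown to 5 dp, full precision carried).
D = 0.2139² + 0.17647² + 0.12299² + 0.12299² + 0.22995² + 0.13369² = 0.04575 + 0.03114 + 0.01513 + 0.01513 + 0.05288 + 0.01787 = 0.17790.
To 3 decimal places, D = 0.178.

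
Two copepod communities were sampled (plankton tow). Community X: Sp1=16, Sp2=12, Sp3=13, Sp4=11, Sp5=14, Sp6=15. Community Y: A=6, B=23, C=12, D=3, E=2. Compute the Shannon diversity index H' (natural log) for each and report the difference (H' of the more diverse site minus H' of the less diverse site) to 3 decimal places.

Community X: N=81, proportions 0.19753, 0.14815, 0.16049, 0.1358, 0.17284, 0.18519, giving H' = 1.78372 (working shown to 5 dp, full precision carried).
Community Y: N=46, proportions 0.13043, 0.5, 0.26087, 0.06522, 0.04348, giving H' = 1.27716.
Difference = |1.78372 − 1.27716| = 0.50656, i.e. 0.507 to 3 decimal places.

0.507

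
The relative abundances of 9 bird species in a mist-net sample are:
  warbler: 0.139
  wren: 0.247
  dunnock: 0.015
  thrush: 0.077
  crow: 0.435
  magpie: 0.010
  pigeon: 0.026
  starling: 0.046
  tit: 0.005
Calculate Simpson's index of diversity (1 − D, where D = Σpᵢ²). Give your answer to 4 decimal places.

0.7214

D = 0.139² + 0.247² + 0.015² + 0.077² + 0.435² + 0.01² + 0.026² + 0.046² + 0.005² = 0.019321 + 0.061009 + 0.000225 + 0.005929 + 0.189225 + 0.000100 + 0.000676 + 0.002116 + 0.000025 = 0.278626 (working shown to 6 dp, full precision carried).
So 1 − D = 0.721374, i.e. 0.7214 to 4 decimal places.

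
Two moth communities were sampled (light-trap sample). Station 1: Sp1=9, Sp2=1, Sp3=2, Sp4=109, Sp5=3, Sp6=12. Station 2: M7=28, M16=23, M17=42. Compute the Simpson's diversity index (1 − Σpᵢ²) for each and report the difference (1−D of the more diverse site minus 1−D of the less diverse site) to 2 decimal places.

Station 1: N=136, proportions 0.0662, 0.0074, 0.0147, 0.8015, 0.0221, 0.0882, giving 1−D = 0.3447 (working shown to 4 dp, full precision carried).
Station 2: N=93, proportions 0.3011, 0.2473, 0.4516, giving 1−D = 0.6442.
Difference = |0.3447 − 0.6442| = 0.2995, i.e. 0.30 to 2 decimal places.

0.30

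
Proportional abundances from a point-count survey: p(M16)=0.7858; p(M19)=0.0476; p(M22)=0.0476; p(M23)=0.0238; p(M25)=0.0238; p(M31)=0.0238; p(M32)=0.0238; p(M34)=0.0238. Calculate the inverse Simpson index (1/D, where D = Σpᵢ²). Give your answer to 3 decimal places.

D = 0.7858² + 0.0476² + 0.0476² + 0.0238² + 0.0238² + 0.0238² + 0.0238² + 0.0238² = 0.617482 + 0.002266 + 0.002266 + 0.000566 + 0.000566 + 0.000566 + 0.000566 + 0.000566 = 0.624845 (working shown to 6 dp, full precision carried).
So 1/D = 1.60040, i.e. 1.600 to 3 decimal places.

1.600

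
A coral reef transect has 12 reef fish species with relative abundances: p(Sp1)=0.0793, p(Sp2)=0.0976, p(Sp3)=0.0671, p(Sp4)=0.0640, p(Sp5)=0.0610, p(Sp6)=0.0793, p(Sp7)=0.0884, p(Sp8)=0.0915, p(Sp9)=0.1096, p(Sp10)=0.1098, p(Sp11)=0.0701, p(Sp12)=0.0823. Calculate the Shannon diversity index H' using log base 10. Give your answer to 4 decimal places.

Each pᵢ log₁₀ pᵢ term (working shown to 6 dp, full precision carried): 0.0793×(-1.100727)=-0.087288, 0.0976×(-1.010550)=-0.098630, 0.0671×(-1.173277)=-0.078727, 0.064×(-1.193820)=-0.076404, 0.061×(-1.214670)=-0.074095, 0.0793×(-1.100727)=-0.087288, 0.0884×(-1.053548)=-0.093134, 0.0915×(-1.038579)=-0.095030, 0.1096×(-0.960189)=-0.105237, 0.1098×(-0.959398)=-0.105342, 0.0701×(-1.154282)=-0.080915, 0.0823×(-1.084600)=-0.089263.
Sum = -1.071351, so H' = 1.0714.

1.0714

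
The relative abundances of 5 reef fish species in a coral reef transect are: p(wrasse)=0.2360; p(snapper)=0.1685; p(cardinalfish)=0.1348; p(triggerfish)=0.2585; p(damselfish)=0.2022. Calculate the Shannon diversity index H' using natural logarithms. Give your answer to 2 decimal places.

Each pᵢ ln pᵢ term (working shown to 4 dp, full precision carried): 0.236×(-1.4439)=-0.3408, 0.1685×(-1.7808)=-0.3001, 0.1348×(-2.0040)=-0.2701, 0.2585×(-1.3529)=-0.3497, 0.2022×(-1.5985)=-0.3232.
Sum = -1.5839, so H' = 1.58.

1.58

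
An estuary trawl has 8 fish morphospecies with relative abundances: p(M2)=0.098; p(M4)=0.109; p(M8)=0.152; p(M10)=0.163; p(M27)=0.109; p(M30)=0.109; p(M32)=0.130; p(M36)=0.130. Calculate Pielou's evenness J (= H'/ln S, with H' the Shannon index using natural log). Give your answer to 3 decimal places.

H' = −Σ pᵢ ln pᵢ = −((-0.22763) + (-0.24159) + (-0.28635) + (-0.29568) + (-0.24159) + (-0.24159) + (-0.26523) + (-0.26523)) = 2.06489 (working shown to 5 dp, full precision carried).
With S = 8 species, ln S = 2.07944, so J = 2.06489/2.07944 = 0.99300, i.e. 0.993 to 3 decimal places.

0.993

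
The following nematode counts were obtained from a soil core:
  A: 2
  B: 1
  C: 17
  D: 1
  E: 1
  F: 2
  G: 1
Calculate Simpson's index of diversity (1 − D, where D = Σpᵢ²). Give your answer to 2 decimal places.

Total N = 2+1+17+1+1+2+1 = 25, so the proportions are 0.08, 0.04, 0.68, 0.04, 0.04, 0.08, 0.04 (working shown to 4 dp, full precision carried).
D = 0.08² + 0.04² + 0.68² + 0.04² + 0.04² + 0.08² + 0.04² = 0.0064 + 0.0016 + 0.4624 + 0.0016 + 0.0016 + 0.0064 + 0.0016 = 0.4816.
So 1 − D = 0.5184, i.e. 0.52 to 2 decimal places.

0.52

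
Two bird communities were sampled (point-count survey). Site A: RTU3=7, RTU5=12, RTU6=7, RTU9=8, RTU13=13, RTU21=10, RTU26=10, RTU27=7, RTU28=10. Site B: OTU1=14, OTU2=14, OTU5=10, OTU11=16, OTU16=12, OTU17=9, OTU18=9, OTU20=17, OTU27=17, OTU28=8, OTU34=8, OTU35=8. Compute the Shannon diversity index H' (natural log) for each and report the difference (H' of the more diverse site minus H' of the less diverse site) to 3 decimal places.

Site A: N=84, proportions 0.08333, 0.14286, 0.08333, 0.09524, 0.15476, 0.11905, 0.11905, 0.08333, 0.11905, giving H' = 2.17200 (working shown to 5 dp, full precision carried).
Site B: N=142, proportions 0.09859, 0.09859, 0.07042, 0.11268, 0.08451, 0.06338, 0.06338, 0.11972, 0.11972, 0.05634, 0.05634, 0.05634, giving H' = 2.44255.
Difference = |2.17200 − 2.44255| = 0.27055, i.e. 0.271 to 3 decimal places.

0.271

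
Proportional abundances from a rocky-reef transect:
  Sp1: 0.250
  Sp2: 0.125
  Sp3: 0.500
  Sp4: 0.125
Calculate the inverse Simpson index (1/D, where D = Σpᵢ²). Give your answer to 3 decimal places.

D = 0.25² + 0.125² + 0.5² + 0.125² = 0.062500 + 0.015625 + 0.250000 + 0.015625 = 0.343750 (working shown to 6 dp, full precision carried).
So 1/D = 2.90909, i.e. 2.909 to 3 decimal places.

2.909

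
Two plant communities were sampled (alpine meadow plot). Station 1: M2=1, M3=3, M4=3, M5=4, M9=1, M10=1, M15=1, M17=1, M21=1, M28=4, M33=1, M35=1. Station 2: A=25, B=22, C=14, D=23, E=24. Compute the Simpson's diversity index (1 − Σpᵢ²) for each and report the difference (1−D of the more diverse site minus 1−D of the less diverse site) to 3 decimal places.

Station 1: N=22, proportions 0.045455, 0.136364, 0.136364, 0.181818, 0.045455, 0.045455, 0.045455, 0.045455, 0.045455, 0.181818, 0.045455, 0.045455, giving 1−D = 0.880165 (working shown to 6 dp, full precision carried).
Station 2: N=108, proportions 0.231481, 0.203704, 0.12963, 0.212963, 0.222222, giving 1−D = 0.793381.
Difference = |0.880165 − 0.793381| = 0.086784, i.e. 0.087 to 3 decimal places.

0.087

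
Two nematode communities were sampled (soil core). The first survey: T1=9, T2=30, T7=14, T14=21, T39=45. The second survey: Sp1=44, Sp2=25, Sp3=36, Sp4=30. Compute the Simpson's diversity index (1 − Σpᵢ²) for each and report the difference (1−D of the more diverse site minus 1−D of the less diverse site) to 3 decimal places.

The first survey: N=119, proportions 0.07563, 0.2521, 0.11765, 0.17647, 0.37815, giving 1−D = 0.74274 (working shown to 5 dp, full precision carried).
The second survey: N=135, proportions 0.32593, 0.18519, 0.26667, 0.22222, giving 1−D = 0.73898.
Difference = |0.74274 − 0.73898| = 0.00376, i.e. 0.004 to 3 decimal places.

0.004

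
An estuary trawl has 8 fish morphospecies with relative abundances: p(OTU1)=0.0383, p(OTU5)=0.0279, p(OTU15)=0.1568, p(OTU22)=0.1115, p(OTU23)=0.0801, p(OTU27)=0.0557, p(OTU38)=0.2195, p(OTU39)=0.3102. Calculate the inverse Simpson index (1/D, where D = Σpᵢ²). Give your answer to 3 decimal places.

D = 0.0383² + 0.0279² + 0.1568² + 0.1115² + 0.0801² + 0.0557² + 0.2195² + 0.3102² = 0.0014669 + 0.0007784 + 0.0245862 + 0.0124323 + 0.0064160 + 0.0031025 + 0.0481803 + 0.0962240 = 0.1931866 (working shown to 7 dp, full precision carried).
So 1/D = 5.17634, i.e. 5.176 to 3 decimal places.

5.176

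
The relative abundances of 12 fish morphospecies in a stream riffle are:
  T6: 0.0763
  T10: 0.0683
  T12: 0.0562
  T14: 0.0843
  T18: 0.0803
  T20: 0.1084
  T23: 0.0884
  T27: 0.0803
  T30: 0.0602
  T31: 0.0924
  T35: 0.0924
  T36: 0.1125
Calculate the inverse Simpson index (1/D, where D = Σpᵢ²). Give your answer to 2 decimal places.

11.55

D = 0.0763² + 0.0683² + 0.0562² + 0.0843² + 0.0803² + 0.1084² + 0.0884² + 0.0803² + 0.0602² + 0.0924² + 0.0924² + 0.1125² = 0.0058217 + 0.0046649 + 0.0031584 + 0.0071065 + 0.0064481 + 0.0117506 + 0.0078146 + 0.0064481 + 0.0036240 + 0.0085378 + 0.0085378 + 0.0126563 = 0.0865686 (working shown to 7 dp, full precision carried).
So 1/D = 11.5515, i.e. 11.55 to 2 decimal places.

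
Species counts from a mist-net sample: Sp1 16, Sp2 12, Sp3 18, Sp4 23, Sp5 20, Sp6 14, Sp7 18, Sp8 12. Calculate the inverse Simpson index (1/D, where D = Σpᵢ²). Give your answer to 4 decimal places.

7.6344

Total N = 16+12+18+23+20+14+18+12 = 133, so the proportions are 0.12030075, 0.09022556, 0.13533835, 0.17293233, 0.15037594, 0.10526316, 0.13533835, 0.09022556 (working shown to 8 dp, full precision carried).
D = 0.12030075² + 0.09022556² + 0.13533835² + 0.17293233² + 0.15037594² + 0.10526316² + 0.13533835² + 0.09022556² = 0.01447227 + 0.00814065 + 0.01831647 + 0.02990559 + 0.02261292 + 0.01108033 + 0.01831647 + 0.00814065 = 0.13098536.
So 1/D = 7.634441, i.e. 7.6344 to 4 decimal places.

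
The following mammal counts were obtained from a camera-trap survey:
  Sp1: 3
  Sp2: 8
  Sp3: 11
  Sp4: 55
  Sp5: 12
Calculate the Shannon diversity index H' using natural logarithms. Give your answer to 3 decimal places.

1.157

Total N = 3+8+11+55+12 = 89, so the proportions are 0.03371, 0.08989, 0.1236, 0.61798, 0.13483 (working shown to 5 dp, full precision carried).
Each pᵢ ln pᵢ term: 0.03371×(-3.39002)=-0.11427, 0.08989×(-2.40919)=-0.21656, 0.1236×(-2.09074)=-0.25841, 0.61798×(-0.48130)=-0.29743, 0.13483×(-2.00373)=-0.27017.
Sum = -1.15683, so H' = 1.157.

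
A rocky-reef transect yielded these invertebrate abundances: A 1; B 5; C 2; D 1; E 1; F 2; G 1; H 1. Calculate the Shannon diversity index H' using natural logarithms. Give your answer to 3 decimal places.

Total N = 1+5+2+1+1+2+1+1 = 14, so the proportions are 0.07143, 0.35714, 0.14286, 0.07143, 0.07143, 0.14286, 0.07143, 0.07143 (working shown to 5 dp, full precision carried).
Each pᵢ ln pᵢ term: 0.07143×(-2.63906)=-0.18850, 0.35714×(-1.02962)=-0.36772, 0.14286×(-1.94591)=-0.27799, 0.07143×(-2.63906)=-0.18850, 0.07143×(-2.63906)=-0.18850, 0.14286×(-1.94591)=-0.27799, 0.07143×(-2.63906)=-0.18850, 0.07143×(-2.63906)=-0.18850.
Sum = -1.86622, so H' = 1.866.

1.866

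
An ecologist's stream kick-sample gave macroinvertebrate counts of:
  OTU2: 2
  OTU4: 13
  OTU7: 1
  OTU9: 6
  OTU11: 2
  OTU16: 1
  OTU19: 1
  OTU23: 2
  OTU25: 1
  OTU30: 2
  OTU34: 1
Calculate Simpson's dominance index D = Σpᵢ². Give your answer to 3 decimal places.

Total N = 2+13+1+6+2+1+1+2+1+2+1 = 32, so the proportions are 0.0625, 0.40625, 0.03125, 0.1875, 0.0625, 0.03125, 0.03125, 0.0625, 0.03125, 0.0625, 0.03125 (working shown to 5 dp, full precision carried).
D = 0.0625² + 0.40625² + 0.03125² + 0.1875² + 0.0625² + 0.03125² + 0.03125² + 0.0625² + 0.03125² + 0.0625² + 0.03125² = 0.00391 + 0.16504 + 0.00098 + 0.03516 + 0.00391 + 0.00098 + 0.00098 + 0.00391 + 0.00098 + 0.00391 + 0.00098 = 0.22070.
To 3 decimal places, D = 0.221.

0.221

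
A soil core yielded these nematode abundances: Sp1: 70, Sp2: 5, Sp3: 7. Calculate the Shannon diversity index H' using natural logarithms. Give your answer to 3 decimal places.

Total N = 70+5+7 = 82, so the proportions are 0.85366, 0.06098, 0.08537 (working shown to 5 dp, full precision carried).
Each pᵢ ln pᵢ term: 0.85366×(-0.15822)=-0.13507, 0.06098×(-2.79728)=-0.17057, 0.08537×(-2.46081)=-0.21007.
Sum = -0.51570, so H' = 0.516.

0.516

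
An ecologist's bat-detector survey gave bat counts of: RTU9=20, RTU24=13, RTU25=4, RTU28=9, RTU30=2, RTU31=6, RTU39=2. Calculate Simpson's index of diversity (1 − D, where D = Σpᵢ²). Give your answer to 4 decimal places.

Total N = 20+13+4+9+2+6+2 = 56, so the proportions are 0.357143, 0.232143, 0.071429, 0.160714, 0.035714, 0.107143, 0.035714 (working shown to 6 dp, full precision carried).
D = 0.357143² + 0.232143² + 0.071429² + 0.160714² + 0.035714² + 0.107143² + 0.035714² = 0.127551 + 0.053890 + 0.005102 + 0.025829 + 0.001276 + 0.011480 + 0.001276 = 0.226403.
So 1 − D = 0.773597, i.e. 0.7736 to 4 decimal places.

0.7736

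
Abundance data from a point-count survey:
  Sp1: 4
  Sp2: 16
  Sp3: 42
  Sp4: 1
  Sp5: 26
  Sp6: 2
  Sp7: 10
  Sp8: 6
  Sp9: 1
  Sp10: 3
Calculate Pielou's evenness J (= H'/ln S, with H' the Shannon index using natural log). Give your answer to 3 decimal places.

Total N = 4+16+42+1+26+2+10+6+1+3 = 111, so the proportions are 0.03604, 0.14414, 0.37838, 0.00901, 0.23423, 0.01802, 0.09009, 0.05405, 0.00901, 0.02703 (working shown to 5 dp, full precision carried).
H' = −Σ pᵢ ln pᵢ = −((-0.11976) + (-0.27920) + (-0.36773) + (-0.04243) + (-0.33998) + (-0.07237) + (-0.21684) + (-0.15772) + (-0.04243) + (-0.09759)) = 1.73604.
With S = 10 species, ln S = 2.30259, so J = 1.73604/2.30259 = 0.75395, i.e. 0.754 to 3 decimal places.

0.754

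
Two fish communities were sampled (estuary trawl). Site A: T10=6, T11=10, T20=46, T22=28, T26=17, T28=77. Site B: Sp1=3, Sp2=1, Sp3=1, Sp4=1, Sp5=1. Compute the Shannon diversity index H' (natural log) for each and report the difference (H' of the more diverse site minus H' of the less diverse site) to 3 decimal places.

Site A: N=184, proportions 0.03261, 0.05435, 0.25, 0.15217, 0.09239, 0.41848, giving H' = 1.48758 (working shown to 5 dp, full precision carried).
Site B: N=7, proportions 0.42857, 0.14286, 0.14286, 0.14286, 0.14286, giving H' = 1.47508.
Difference = |1.48758 − 1.47508| = 0.01250, i.e. 0.013 to 3 decimal places.

0.013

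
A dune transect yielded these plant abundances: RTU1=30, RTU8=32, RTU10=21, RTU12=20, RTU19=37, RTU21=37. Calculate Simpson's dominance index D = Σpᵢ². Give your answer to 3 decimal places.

0.176

Total N = 30+32+21+20+37+37 = 177, so the proportions are 0.16949, 0.18079, 0.11864, 0.11299, 0.20904, 0.20904 (working shown to 5 dp, full precision carried).
D = 0.16949² + 0.18079² + 0.11864² + 0.11299² + 0.20904² + 0.20904² = 0.02873 + 0.03269 + 0.01408 + 0.01277 + 0.04370 + 0.04370 = 0.17565.
To 3 decimal places, D = 0.176.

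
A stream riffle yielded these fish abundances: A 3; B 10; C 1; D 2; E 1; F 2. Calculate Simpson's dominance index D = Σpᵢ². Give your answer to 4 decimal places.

Total N = 3+10+1+2+1+2 = 19, so the proportions are 0.157895, 0.526316, 0.052632, 0.105263, 0.052632, 0.105263 (working shown to 6 dp, full precision carried).
D = 0.157895² + 0.526316² + 0.052632² + 0.105263² + 0.052632² + 0.105263² = 0.024931 + 0.277008 + 0.002770 + 0.011080 + 0.002770 + 0.011080 = 0.329640.
To 4 decimal places, D = 0.3296.

0.3296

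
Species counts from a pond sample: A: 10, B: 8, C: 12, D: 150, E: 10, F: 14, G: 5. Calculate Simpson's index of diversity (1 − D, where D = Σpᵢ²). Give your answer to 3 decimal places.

0.471

Total N = 10+8+12+150+10+14+5 = 209, so the proportions are 0.047847, 0.038278, 0.057416, 0.717703, 0.047847, 0.066986, 0.023923 (working shown to 6 dp, full precision carried).
D = 0.047847² + 0.038278² + 0.057416² + 0.717703² + 0.047847² + 0.066986² + 0.023923² = 0.002289 + 0.001465 + 0.003297 + 0.515098 + 0.002289 + 0.004487 + 0.000572 = 0.529498.
So 1 − D = 0.470502, i.e. 0.471 to 3 decimal places.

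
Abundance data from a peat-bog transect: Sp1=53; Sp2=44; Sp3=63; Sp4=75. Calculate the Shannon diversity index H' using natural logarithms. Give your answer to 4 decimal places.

1.3670

Total N = 53+44+63+75 = 235, so the proportions are 0.225532, 0.187234, 0.268085, 0.319149 (working shown to 6 dp, full precision carried).
Each pᵢ ln pᵢ term: 0.225532×(-1.489294)=-0.335883, 0.187234×(-1.675396)=-0.313691, 0.268085×(-1.316451)=-0.352921, 0.319149×(-1.142097)=-0.364499.
Sum = -1.366994, so H' = 1.3670.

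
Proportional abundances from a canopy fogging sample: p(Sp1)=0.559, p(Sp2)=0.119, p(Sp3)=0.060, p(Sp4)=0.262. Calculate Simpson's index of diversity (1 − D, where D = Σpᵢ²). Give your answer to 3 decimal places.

D = 0.559² + 0.119² + 0.06² + 0.262² = 0.31248 + 0.01416 + 0.00360 + 0.06864 = 0.39889 (working shown to 5 dp, full precision carried).
So 1 − D = 0.60111, i.e. 0.601 to 3 decimal places.

0.601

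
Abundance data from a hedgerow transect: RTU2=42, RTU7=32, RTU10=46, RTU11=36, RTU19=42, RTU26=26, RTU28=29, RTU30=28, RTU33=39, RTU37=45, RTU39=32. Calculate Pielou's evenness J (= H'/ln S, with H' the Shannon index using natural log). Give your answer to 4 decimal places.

Total N = 42+32+46+36+42+26+29+28+39+45+32 = 397, so the proportions are 0.105793, 0.080605, 0.115869, 0.09068, 0.105793, 0.065491, 0.073048, 0.070529, 0.098237, 0.11335, 0.080605 (working shown to 6 dp, full precision carried).
H' = −Σ pᵢ ln pᵢ = −((-0.237640) + (-0.202978) + (-0.249732) + (-0.217670) + (-0.237640) + (-0.178518) + (-0.191140) + (-0.187024) + (-0.227946) + (-0.246794) + (-0.202978)) = 2.380062.
With S = 11 species, ln S = 2.397895, so J = 2.380062/2.397895 = 0.992563, i.e. 0.9926 to 4 decimal places.

0.9926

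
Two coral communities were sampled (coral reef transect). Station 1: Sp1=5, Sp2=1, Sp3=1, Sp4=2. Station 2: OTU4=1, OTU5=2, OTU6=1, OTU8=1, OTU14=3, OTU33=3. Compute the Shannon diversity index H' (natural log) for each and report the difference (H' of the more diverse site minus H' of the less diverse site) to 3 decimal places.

Station 1: N=9, proportions 0.55556, 0.11111, 0.11111, 0.22222, giving H' = 1.14906 (working shown to 5 dp, full precision carried).
Station 2: N=11, proportions 0.09091, 0.18182, 0.09091, 0.09091, 0.27273, 0.27273, giving H' = 1.67263.
Difference = |1.14906 − 1.67263| = 0.52357, i.e. 0.524 to 3 decimal places.

0.524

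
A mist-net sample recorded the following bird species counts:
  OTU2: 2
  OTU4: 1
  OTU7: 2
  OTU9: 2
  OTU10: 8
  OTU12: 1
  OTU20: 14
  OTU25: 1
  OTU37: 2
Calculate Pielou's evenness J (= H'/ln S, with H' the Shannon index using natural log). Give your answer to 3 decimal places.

0.776

Total N = 2+1+2+2+8+1+14+1+2 = 33, so the proportions are 0.06061, 0.0303, 0.06061, 0.06061, 0.24242, 0.0303, 0.42424, 0.0303, 0.06061 (working shown to 5 dp, full precision carried).
H' = −Σ pᵢ ln pᵢ = −((-0.16990) + (-0.10595) + (-0.16990) + (-0.16990) + (-0.34353) + (-0.10595) + (-0.36377) + (-0.10595) + (-0.16990)) = 1.70476.
With S = 9 species, ln S = 2.19722, so J = 1.70476/2.19722 = 0.77587, i.e. 0.776 to 3 decimal places.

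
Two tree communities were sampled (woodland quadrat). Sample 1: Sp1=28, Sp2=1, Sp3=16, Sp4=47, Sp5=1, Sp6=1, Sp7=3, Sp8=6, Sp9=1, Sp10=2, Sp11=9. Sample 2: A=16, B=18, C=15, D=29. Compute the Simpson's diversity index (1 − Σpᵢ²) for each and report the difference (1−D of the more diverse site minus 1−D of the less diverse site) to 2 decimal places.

0.01

Sample 1: N=115, proportions 0.2435, 0.0087, 0.1391, 0.4087, 0.0087, 0.0087, 0.0261, 0.0522, 0.0087, 0.0174, 0.0783, giving 1−D = 0.7442 (working shown to 4 dp, full precision carried).
Sample 2: N=78, proportions 0.2051, 0.2308, 0.1923, 0.3718, giving 1−D = 0.7295.
Difference = |0.7442 − 0.7295| = 0.0147, i.e. 0.01 to 2 decimal places.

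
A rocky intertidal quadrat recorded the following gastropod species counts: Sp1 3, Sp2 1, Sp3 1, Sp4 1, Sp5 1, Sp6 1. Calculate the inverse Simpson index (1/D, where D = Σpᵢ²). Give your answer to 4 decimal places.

Total N = 3+1+1+1+1+1 = 8, so the proportions are 0.375, 0.125, 0.125, 0.125, 0.125, 0.125 (working shown to 8 dp, full precision carried).
D = 0.375² + 0.125² + 0.125² + 0.125² + 0.125² + 0.125² = 0.14062500 + 0.01562500 + 0.01562500 + 0.01562500 + 0.01562500 + 0.01562500 = 0.21875000.
So 1/D = 4.571429, i.e. 4.5714 to 4 decimal places.

4.5714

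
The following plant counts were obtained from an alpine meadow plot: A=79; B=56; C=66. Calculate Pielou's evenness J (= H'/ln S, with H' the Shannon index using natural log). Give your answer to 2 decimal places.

0.99

Total N = 79+56+66 = 201, so the proportions are 0.393, 0.2786, 0.3284 (working shown to 4 dp, full precision carried).
H' = −Σ pᵢ ln pᵢ = −((-0.3670) + (-0.3560) + (-0.3657)) = 1.0888.
With S = 3 species, ln S = 1.0986, so J = 1.0888/1.0986 = 0.9910, i.e. 0.99 to 2 decimal places.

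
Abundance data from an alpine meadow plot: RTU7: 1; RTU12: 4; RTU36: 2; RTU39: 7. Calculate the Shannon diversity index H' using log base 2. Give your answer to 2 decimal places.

1.69

Total N = 1+4+2+7 = 14, so the proportions are 0.0714, 0.2857, 0.1429, 0.5 (working shown to 4 dp, full precision carried).
Each pᵢ log₂ pᵢ term: 0.0714×(-3.8074)=-0.2720, 0.2857×(-1.8074)=-0.5164, 0.1429×(-2.8074)=-0.4011, 0.5×(-1.0000)=-0.5000.
Sum = -1.6894, so H' = 1.69.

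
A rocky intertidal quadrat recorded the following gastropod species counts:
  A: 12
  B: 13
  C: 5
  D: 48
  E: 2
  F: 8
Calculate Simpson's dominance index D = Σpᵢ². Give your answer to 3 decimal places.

0.350

Total N = 12+13+5+48+2+8 = 88, so the proportions are 0.13636, 0.14773, 0.05682, 0.54545, 0.02273, 0.09091 (working shown to 5 dp, full precision carried).
D = 0.13636² + 0.14773² + 0.05682² + 0.54545² + 0.02273² + 0.09091² = 0.01860 + 0.02182 + 0.00323 + 0.29752 + 0.00052 + 0.00826 = 0.34995.
To 3 decimal places, D = 0.350.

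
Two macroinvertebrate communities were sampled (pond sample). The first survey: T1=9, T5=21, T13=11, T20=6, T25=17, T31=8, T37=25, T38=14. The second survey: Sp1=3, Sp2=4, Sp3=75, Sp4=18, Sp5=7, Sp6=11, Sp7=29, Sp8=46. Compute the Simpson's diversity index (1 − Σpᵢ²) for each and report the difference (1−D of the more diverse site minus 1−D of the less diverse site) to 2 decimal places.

The first survey: N=111, proportions 0.0811, 0.1892, 0.0991, 0.0541, 0.1532, 0.0721, 0.2252, 0.1261, giving 1−D = 0.8496 (working shown to 4 dp, full precision carried).
The second survey: N=193, proportions 0.0155, 0.0207, 0.3886, 0.0933, 0.0363, 0.057, 0.1503, 0.2383, giving 1−D = 0.7557.
Difference = |0.8496 − 0.7557| = 0.0939, i.e. 0.09 to 2 decimal places.

0.09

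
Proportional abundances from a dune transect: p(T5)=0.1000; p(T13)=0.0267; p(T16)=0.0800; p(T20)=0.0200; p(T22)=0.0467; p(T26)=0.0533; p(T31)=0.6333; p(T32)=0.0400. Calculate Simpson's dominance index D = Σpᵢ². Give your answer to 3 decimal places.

0.425

D = 0.1² + 0.0267² + 0.08² + 0.02² + 0.0467² + 0.0533² + 0.6333² + 0.04² = 0.01000 + 0.00071 + 0.00640 + 0.00040 + 0.00218 + 0.00284 + 0.40107 + 0.00160 = 0.42520 (working shown to 5 dp, full precision carried).
To 3 decimal places, D = 0.425.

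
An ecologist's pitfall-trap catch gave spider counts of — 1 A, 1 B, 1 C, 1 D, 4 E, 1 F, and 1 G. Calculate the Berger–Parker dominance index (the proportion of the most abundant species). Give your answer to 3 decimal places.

Total N = 1+1+1+1+4+1+1 = 10, so the proportions are 0.1, 0.1, 0.1, 0.1, 0.4, 0.1, 0.1 (working shown to 5 dp, full precision carried).
The largest proportion is 0.4, i.e. d = 0.400 to 3 decimal places.

0.400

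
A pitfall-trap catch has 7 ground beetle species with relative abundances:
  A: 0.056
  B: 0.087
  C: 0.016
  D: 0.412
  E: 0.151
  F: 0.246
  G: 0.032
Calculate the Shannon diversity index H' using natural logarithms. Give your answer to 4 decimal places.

1.5460

Each pᵢ ln pᵢ term (working shown to 6 dp, full precision carried): 0.056×(-2.882404)=-0.161415, 0.087×(-2.441847)=-0.212441, 0.016×(-4.135167)=-0.066163, 0.412×(-0.886732)=-0.365334, 0.151×(-1.890475)=-0.285462, 0.246×(-1.402424)=-0.344996, 0.032×(-3.442019)=-0.110145.
Sum = -1.545954, so H' = 1.5460.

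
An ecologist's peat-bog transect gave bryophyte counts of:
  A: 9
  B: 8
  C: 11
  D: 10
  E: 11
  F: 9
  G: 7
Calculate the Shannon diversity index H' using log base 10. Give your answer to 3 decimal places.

Total N = 9+8+11+10+11+9+7 = 65, so the proportions are 0.13846, 0.12308, 0.16923, 0.15385, 0.16923, 0.13846, 0.10769 (working shown to 5 dp, full precision carried).
Each pᵢ log₁₀ pᵢ term: 0.13846×(-0.85867)=-0.11889, 0.12308×(-0.90982)=-0.11198, 0.16923×(-0.77152)=-0.13057, 0.15385×(-0.81291)=-0.12506, 0.16923×(-0.77152)=-0.13057, 0.13846×(-0.85867)=-0.11889, 0.10769×(-0.96782)=-0.10423.
Sum = -0.84018, so H' = 0.840.

0.840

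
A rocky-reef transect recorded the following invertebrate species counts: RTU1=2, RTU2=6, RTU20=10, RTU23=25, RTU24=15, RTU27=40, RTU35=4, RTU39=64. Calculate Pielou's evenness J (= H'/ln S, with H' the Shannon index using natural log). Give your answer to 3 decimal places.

0.791

Total N = 2+6+10+25+15+40+4+64 = 166, so the proportions are 0.01205, 0.03614, 0.06024, 0.1506, 0.09036, 0.24096, 0.0241, 0.38554 (working shown to 5 dp, full precision carried).
H' = −Σ pᵢ ln pᵢ = −((-0.05324) + (-0.12001) + (-0.16924) + (-0.28511) + (-0.21722) + (-0.34292) + (-0.08978) + (-0.36746)) = 1.64497.
With S = 8 species, ln S = 2.07944, so J = 1.64497/2.07944 = 0.79107, i.e. 0.791 to 3 decimal places.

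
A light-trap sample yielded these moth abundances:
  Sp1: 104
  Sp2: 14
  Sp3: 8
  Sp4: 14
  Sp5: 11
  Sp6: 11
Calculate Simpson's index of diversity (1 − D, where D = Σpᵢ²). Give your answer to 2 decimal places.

Total N = 104+14+8+14+11+11 = 162, so the proportions are 0.642, 0.0864, 0.0494, 0.0864, 0.0679, 0.0679 (working shown to 4 dp, full precision carried).
D = 0.642² + 0.0864² + 0.0494² + 0.0864² + 0.0679² + 0.0679² = 0.4121 + 0.0075 + 0.0024 + 0.0075 + 0.0046 + 0.0046 = 0.4387.
So 1 − D = 0.5613, i.e. 0.56 to 2 decimal places.

0.56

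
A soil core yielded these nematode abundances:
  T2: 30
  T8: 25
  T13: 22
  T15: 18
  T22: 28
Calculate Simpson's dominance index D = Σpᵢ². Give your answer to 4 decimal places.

Total N = 30+25+22+18+28 = 123, so the proportions are 0.243902, 0.203252, 0.178862, 0.146341, 0.227642 (working shown to 6 dp, full precision carried).
D = 0.243902² + 0.203252² + 0.178862² + 0.146341² + 0.227642² = 0.059488 + 0.041311 + 0.031992 + 0.021416 + 0.051821 = 0.206028.
To 4 decimal places, D = 0.2060.

0.2060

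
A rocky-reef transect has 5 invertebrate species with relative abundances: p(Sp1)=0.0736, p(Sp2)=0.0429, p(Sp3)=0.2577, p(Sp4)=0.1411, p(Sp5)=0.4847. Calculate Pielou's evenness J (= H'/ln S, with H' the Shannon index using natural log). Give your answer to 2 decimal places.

0.81

H' = −Σ pᵢ ln pᵢ = −((-0.1920) + (-0.1351) + (-0.3494) + (-0.2763) + (-0.3510)) = 1.3039 (working shown to 4 dp, full precision carried).
With S = 5 species, ln S = 1.6094, so J = 1.3039/1.6094 = 0.8102, i.e. 0.81 to 2 decimal places.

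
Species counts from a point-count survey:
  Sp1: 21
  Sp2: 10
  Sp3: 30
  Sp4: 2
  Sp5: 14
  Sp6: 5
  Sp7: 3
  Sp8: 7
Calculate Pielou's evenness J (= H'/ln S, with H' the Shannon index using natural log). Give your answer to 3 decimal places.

0.856

Total N = 21+10+30+2+14+5+3+7 = 92, so the proportions are 0.22826, 0.1087, 0.32609, 0.02174, 0.15217, 0.05435, 0.03261, 0.07609 (working shown to 5 dp, full precision carried).
H' = −Σ pᵢ ln pᵢ = −((-0.33720) + (-0.24122) + (-0.36541) + (-0.08323) + (-0.28650) + (-0.15828) + (-0.11163) + (-0.19599)) = 1.77946.
With S = 8 species, ln S = 2.07944, so J = 1.77946/2.07944 = 0.85574, i.e. 0.856 to 3 decimal places.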